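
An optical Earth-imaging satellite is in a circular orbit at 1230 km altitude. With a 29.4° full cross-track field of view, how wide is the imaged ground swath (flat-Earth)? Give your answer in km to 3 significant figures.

Half-angle = 29.4°/2 = 14.7°.
Swath width ≈ 2h·tan(θ/2) = 2 × 1230 × tan(14.7°) = 645.4 km.

645 km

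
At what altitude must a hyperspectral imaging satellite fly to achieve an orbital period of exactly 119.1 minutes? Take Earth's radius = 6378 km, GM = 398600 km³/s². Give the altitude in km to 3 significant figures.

T = 119.1 min = 7146.0 s.
From T = 2π√(a³/μ): a = (μ T²/4π²)^(1/3) = (398600 × 7146.0² / 4π²)^(1/3) = 8019 km.
Altitude h = a − R = 8019 − 6378 = 1641 km.

1640 km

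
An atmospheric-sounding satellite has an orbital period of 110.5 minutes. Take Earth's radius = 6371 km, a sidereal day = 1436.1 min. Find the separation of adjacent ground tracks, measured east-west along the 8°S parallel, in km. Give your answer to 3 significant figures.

T = 110.5 min = 6630.0 s.
Node shift per orbit = (6630.0/86166) × 360° = 27.70°.
Equatorial spacing = 27.70 × 111.2 km/° = 3080 km.
At 8° latitude, spacing = 3080 × cos(8°) = 3050 km.

3050 km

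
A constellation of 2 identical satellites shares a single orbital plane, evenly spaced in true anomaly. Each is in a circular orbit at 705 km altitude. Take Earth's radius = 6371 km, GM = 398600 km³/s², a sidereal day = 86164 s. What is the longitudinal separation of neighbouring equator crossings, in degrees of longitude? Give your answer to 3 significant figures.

Semi-major axis a = 6371 + 705 = 7076 km. Period T = 2π√(a³/μ) = 2π√(7076³/398600) = 5923.7 s = 98.73 min.
Single-satellite node shift = (5923.7/86164) × 360° = 24.75°.
With 2 satellites evenly phased, successive equator crossings are 24.75/2 = 12.375° apart.

12.4°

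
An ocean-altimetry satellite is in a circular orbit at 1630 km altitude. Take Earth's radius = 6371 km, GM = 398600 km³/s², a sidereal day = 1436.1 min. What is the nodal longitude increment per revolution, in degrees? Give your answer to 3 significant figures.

29.8°

Semi-major axis a = 6371 + 1630 = 8001 km. Period T = 2π√(a³/μ) = 2π√(8001³/398600) = 7122.4 s = 118.71 min.
During one orbit Earth rotates (7122.4 / 86166) × 360° = 29.76°.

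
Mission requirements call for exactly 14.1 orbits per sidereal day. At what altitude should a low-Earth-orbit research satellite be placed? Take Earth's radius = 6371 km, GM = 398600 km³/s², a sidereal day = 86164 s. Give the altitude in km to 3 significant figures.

Required period T = 86164 / 14.1 = 6110.9 s.
From T = 2π√(a³/μ): a = (μ T²/4π²)^(1/3) = (398600 × 6110.9² / 4π²)^(1/3) = 7224 km.
Altitude h = a − R = 7224 − 6371 = 853 km.

853 km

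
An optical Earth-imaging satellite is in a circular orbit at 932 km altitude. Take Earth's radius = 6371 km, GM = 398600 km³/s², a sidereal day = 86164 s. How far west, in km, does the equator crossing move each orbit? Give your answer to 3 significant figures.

2890 km

Semi-major axis a = 6371 + 932 = 7303 km. Period T = 2π√(a³/μ) = 2π√(7303³/398600) = 6211.0 s = 103.52 min.
During one orbit Earth rotates (6211.0 / 86164) × 360° = 25.95°.
At the equator that is 25.95° × (2π·6371/360) km/° = 25.95 × 111.2 = 2886 km.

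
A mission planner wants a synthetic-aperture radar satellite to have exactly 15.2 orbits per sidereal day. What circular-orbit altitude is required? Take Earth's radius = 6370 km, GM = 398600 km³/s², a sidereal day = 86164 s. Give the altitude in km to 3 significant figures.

Required period T = 86164 / 15.2 = 5668.7 s.
From T = 2π√(a³/μ): a = (μ T²/4π²)^(1/3) = (398600 × 5668.7² / 4π²)^(1/3) = 6871 km.
Altitude h = a − R = 6871 − 6370 = 501 km.

501 km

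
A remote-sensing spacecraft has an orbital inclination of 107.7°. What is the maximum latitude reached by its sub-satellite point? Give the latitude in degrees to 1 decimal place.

72.3°

Retrograde orbit: the ground track reaches ±(180° − i) = ±(180 − 107.7) = ±72.3°.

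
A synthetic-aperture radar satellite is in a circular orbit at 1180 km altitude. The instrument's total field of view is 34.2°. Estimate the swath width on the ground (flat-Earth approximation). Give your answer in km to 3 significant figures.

726 km

Half-angle = 34.2°/2 = 17.1°.
Swath width ≈ 2h·tan(θ/2) = 2 × 1180 × tan(17.1°) = 726.0 km.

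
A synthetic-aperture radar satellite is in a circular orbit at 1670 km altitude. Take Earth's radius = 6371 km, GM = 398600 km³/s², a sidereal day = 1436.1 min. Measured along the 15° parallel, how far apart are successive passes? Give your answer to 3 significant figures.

3220 km

Semi-major axis a = 6371 + 1670 = 8041 km. Period T = 2π√(a³/μ) = 2π√(8041³/398600) = 7175.9 s = 119.60 min.
Node shift per orbit = (7175.9/86166) × 360° = 29.98°.
Equatorial spacing = 29.98 × 111.2 km/° = 3334 km.
At 15° latitude, spacing = 3334 × cos(15°) = 3220 km.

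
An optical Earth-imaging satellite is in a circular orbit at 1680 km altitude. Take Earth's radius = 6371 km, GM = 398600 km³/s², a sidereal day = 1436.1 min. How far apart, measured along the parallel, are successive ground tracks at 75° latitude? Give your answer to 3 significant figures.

Semi-major axis a = 6371 + 1680 = 8051 km. Period T = 2π√(a³/μ) = 2π√(8051³/398600) = 7189.3 s = 119.82 min.
Node shift per orbit = (7189.3/86166) × 360° = 30.04°.
Equatorial spacing = 30.04 × 111.2 km/° = 3340 km.
At 75° latitude, spacing = 3340 × cos(75°) = 864 km.

864 km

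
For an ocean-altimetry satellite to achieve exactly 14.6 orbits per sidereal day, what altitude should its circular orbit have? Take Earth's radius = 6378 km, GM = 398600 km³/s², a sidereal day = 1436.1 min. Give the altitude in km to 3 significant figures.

Required period T = 86166 / 14.6 = 5901.8 s.
From T = 2π√(a³/μ): a = (μ T²/4π²)^(1/3) = (398600 × 5901.8² / 4π²)^(1/3) = 7059 km.
Altitude h = a − R = 7059 − 6378 = 681 km.

681 km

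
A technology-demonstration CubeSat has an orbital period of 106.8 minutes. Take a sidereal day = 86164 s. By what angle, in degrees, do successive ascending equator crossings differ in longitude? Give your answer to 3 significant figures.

T = 106.8 min = 6408.0 s.
During one orbit Earth rotates (6408.0 / 86164) × 360° = 26.77°.

26.8°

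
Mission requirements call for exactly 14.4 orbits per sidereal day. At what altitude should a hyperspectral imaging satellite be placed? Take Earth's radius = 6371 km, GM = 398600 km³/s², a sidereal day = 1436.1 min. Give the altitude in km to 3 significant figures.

Required period T = 86166 / 14.4 = 5983.8 s.
From T = 2π√(a³/μ): a = (μ T²/4π²)^(1/3) = (398600 × 5983.8² / 4π²)^(1/3) = 7124 km.
Altitude h = a − R = 7124 − 6371 = 753 km.

753 km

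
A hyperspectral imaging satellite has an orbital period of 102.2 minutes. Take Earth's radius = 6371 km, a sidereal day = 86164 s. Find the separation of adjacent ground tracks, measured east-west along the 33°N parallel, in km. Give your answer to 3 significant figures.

2390 km

T = 102.2 min = 6132.0 s.
Node shift per orbit = (6132.0/86164) × 360° = 25.62°.
Equatorial spacing = 25.62 × 111.2 km/° = 2849 km.
At 33° latitude, spacing = 2849 × cos(33°) = 2389 km.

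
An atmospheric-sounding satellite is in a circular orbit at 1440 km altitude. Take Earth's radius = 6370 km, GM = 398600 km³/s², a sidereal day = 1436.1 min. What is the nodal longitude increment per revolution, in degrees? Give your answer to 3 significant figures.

Semi-major axis a = 6370 + 1440 = 7810 km. Period T = 2π√(a³/μ) = 2π√(7810³/398600) = 6868.9 s = 114.48 min.
During one orbit Earth rotates (6868.9 / 86166) × 360° = 28.70°.

28.7°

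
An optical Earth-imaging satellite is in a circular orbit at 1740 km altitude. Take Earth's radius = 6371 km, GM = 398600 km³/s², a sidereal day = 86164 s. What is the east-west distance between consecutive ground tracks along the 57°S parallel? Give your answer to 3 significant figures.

Semi-major axis a = 6371 + 1740 = 8111 km. Period T = 2π√(a³/μ) = 2π√(8111³/398600) = 7269.8 s = 121.16 min.
Node shift per orbit = (7269.8/86164) × 360° = 30.37°.
Equatorial spacing = 30.37 × 111.2 km/° = 3377 km.
At 57° latitude, spacing = 3377 × cos(57°) = 1839 km.

1840 km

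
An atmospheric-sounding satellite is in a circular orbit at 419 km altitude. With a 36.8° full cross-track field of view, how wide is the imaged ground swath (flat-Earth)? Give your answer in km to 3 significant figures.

Half-angle = 36.8°/2 = 18.4°.
Swath width ≈ 2h·tan(θ/2) = 2 × 419 × tan(18.4°) = 278.8 km.

279 km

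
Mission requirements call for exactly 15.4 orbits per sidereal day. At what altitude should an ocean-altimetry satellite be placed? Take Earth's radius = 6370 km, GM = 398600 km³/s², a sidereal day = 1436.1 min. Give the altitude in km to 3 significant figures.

442 km

Required period T = 86166 / 15.4 = 5595.2 s.
From T = 2π√(a³/μ): a = (μ T²/4π²)^(1/3) = (398600 × 5595.2² / 4π²)^(1/3) = 6812 km.
Altitude h = a − R = 6812 − 6370 = 442 km.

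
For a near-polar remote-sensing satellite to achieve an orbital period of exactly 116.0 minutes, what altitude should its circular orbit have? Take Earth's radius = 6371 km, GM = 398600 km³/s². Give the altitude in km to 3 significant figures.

T = 116.0 min = 6960.0 s.
From T = 2π√(a³/μ): a = (μ T²/4π²)^(1/3) = (398600 × 6960.0² / 4π²)^(1/3) = 7879 km.
Altitude h = a − R = 7879 − 6371 = 1508 km.

1510 km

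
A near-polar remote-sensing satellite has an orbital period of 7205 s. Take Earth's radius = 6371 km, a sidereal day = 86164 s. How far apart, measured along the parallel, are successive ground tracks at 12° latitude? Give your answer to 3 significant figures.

3270 km

Node shift per orbit = (7205.0/86164) × 360° = 30.10°.
Equatorial spacing = 30.10 × 111.2 km/° = 3347 km.
At 12° latitude, spacing = 3347 × cos(12°) = 3274 km.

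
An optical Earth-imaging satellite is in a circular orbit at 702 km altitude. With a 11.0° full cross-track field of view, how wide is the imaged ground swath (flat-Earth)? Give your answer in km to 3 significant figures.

135 km

Half-angle = 11.0°/2 = 5.5°.
Swath width ≈ 2h·tan(θ/2) = 2 × 702 × tan(5.5°) = 135.2 km.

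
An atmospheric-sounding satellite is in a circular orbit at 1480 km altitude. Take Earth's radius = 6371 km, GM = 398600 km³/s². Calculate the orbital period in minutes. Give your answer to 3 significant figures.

Semi-major axis a = 6371 + 1480 = 7851 km. Period T = 2π√(a³/μ) = 2π√(7851³/398600) = 6923.1 s = 115.38 min.

115 min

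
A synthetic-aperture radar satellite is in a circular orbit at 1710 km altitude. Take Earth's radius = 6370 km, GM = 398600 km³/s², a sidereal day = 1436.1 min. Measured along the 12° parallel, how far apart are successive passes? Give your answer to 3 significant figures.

3280 km

Semi-major axis a = 6370 + 1710 = 8080 km. Period T = 2π√(a³/μ) = 2π√(8080³/398600) = 7228.2 s = 120.47 min.
Node shift per orbit = (7228.2/86166) × 360° = 30.20°.
Equatorial spacing = 30.20 × 111.2 km/° = 3357 km.
At 12° latitude, spacing = 3357 × cos(12°) = 3284 km.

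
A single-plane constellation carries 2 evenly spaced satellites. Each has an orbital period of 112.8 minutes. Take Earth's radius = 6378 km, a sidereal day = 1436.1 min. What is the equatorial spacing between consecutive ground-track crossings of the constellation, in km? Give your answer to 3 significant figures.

T = 112.8 min = 6768.0 s.
Single-satellite node shift = (6768.0/86166) × 360° = 28.28°.
With 2 satellites evenly phased, successive equator crossings are 28.28/2 = 14.138° apart.
That is 14.138 × 111.3 = 1574 km at the equator.

1570 km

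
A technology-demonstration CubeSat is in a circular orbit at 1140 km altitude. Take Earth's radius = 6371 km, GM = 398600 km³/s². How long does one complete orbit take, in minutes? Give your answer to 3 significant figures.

Semi-major axis a = 6371 + 1140 = 7511 km. Period T = 2π√(a³/μ) = 2π√(7511³/398600) = 6478.3 s = 107.97 min.

108 min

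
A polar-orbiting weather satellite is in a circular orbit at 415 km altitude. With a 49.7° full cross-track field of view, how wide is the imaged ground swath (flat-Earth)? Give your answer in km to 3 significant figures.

384 km

Half-angle = 49.7°/2 = 24.85°.
Swath width ≈ 2h·tan(θ/2) = 2 × 415 × tan(24.85°) = 384.4 km.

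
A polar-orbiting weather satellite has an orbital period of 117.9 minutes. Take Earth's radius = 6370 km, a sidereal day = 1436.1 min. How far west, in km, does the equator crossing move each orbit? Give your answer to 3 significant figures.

3290 km

T = 117.9 min = 7074.0 s.
During one orbit Earth rotates (7074.0 / 86166) × 360° = 29.56°.
At the equator that is 29.56° × (2π·6370/360) km/° = 29.56 × 111.2 = 3286 km.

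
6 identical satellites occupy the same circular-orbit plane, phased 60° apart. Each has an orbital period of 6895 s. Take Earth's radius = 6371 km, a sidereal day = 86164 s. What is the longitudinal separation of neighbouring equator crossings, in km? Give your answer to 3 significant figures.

534 km

Single-satellite node shift = (6895.0/86164) × 360° = 28.81°.
With 6 satellites evenly phased, successive equator crossings are 28.81/6 = 4.801° apart.
That is 4.801 × 111.2 = 534 km at the equator.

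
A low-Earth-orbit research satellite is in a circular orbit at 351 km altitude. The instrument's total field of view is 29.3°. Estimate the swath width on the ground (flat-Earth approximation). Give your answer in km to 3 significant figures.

Half-angle = 29.3°/2 = 14.65°.
Swath width ≈ 2h·tan(θ/2) = 2 × 351 × tan(14.65°) = 183.5 km.

184 km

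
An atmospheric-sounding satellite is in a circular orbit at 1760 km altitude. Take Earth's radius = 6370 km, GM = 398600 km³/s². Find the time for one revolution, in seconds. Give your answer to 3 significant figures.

7300 seconds

Semi-major axis a = 6370 + 1760 = 8130 km. Period T = 2π√(a³/μ) = 2π√(8130³/398600) = 7295.4 s = 121.59 min.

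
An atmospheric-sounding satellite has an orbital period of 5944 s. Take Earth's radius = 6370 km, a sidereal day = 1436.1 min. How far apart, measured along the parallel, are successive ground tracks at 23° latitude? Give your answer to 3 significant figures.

2540 km

Node shift per orbit = (5944.0/86166) × 360° = 24.83°.
Equatorial spacing = 24.83 × 111.2 km/° = 2761 km.
At 23° latitude, spacing = 2761 × cos(23°) = 2541 km.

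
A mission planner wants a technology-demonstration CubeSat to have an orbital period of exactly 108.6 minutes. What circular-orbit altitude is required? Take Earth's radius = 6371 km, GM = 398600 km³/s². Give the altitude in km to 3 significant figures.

1170 km

T = 108.6 min = 6516.0 s.
From T = 2π√(a³/μ): a = (μ T²/4π²)^(1/3) = (398600 × 6516.0² / 4π²)^(1/3) = 7540 km.
Altitude h = a − R = 7540 − 6371 = 1169 km.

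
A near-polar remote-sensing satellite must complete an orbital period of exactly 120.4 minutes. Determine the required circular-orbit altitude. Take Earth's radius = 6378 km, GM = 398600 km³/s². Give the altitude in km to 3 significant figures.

1700 km

T = 120.4 min = 7224.0 s.
From T = 2π√(a³/μ): a = (μ T²/4π²)^(1/3) = (398600 × 7224.0² / 4π²)^(1/3) = 8077 km.
Altitude h = a − R = 8077 − 6378 = 1699 km.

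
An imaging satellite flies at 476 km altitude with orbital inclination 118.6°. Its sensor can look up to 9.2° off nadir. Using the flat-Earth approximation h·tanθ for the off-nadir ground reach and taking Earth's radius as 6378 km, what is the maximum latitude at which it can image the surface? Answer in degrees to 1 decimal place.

Retrograde orbit: the ground track reaches ±(180° − i) = ±(180 − 118.6) = ±61.4°.
Sensor half-swath on the ground ≈ 476·tan(9.2°) = 77 km = 0.69° of latitude.
Maximum observable latitude ≈ 61.4 + 0.69 = 62.1°.

62.1°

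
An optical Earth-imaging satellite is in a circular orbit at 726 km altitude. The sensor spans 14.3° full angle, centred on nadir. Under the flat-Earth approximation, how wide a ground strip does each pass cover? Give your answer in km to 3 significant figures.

Half-angle = 14.3°/2 = 7.15°.
Swath width ≈ 2h·tan(θ/2) = 2 × 726 × tan(7.15°) = 182.1 km.

182 km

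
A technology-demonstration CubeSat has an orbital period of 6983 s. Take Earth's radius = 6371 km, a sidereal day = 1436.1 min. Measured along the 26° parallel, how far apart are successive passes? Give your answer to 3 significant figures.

Node shift per orbit = (6983.0/86166) × 360° = 29.17°.
Equatorial spacing = 29.17 × 111.2 km/° = 3244 km.
At 26° latitude, spacing = 3244 × cos(26°) = 2916 km.

2920 km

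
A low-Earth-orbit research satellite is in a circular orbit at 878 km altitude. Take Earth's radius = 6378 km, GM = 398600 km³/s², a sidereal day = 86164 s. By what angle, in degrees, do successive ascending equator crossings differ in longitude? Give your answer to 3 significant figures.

25.7°

Semi-major axis a = 6378 + 878 = 7256 km. Period T = 2π√(a³/μ) = 2π√(7256³/398600) = 6151.2 s = 102.52 min.
During one orbit Earth rotates (6151.2 / 86164) × 360° = 25.70°.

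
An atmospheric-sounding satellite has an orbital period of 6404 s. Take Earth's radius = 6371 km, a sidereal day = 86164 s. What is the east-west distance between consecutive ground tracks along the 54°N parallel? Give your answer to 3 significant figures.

Node shift per orbit = (6404.0/86164) × 360° = 26.76°.
Equatorial spacing = 26.76 × 111.2 km/° = 2975 km.
At 54° latitude, spacing = 2975 × cos(54°) = 1749 km.

1750 km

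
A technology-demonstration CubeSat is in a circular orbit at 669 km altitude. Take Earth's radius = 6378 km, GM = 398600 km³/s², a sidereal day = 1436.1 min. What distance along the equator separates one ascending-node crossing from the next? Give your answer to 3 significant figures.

2740 km

Semi-major axis a = 6378 + 669 = 7047 km. Period T = 2π√(a³/μ) = 2π√(7047³/398600) = 5887.3 s = 98.12 min.
During one orbit Earth rotates (5887.3 / 86166) × 360° = 24.60°.
At the equator that is 24.60° × (2π·6378/360) km/° = 24.60 × 111.3 = 2738 km.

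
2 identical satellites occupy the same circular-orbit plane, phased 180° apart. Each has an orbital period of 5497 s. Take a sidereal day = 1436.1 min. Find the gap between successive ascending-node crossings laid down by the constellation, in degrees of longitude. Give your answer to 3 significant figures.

Single-satellite node shift = (5497.0/86166) × 360° = 22.97°.
With 2 satellites evenly phased, successive equator crossings are 22.97/2 = 11.483° apart.

11.5°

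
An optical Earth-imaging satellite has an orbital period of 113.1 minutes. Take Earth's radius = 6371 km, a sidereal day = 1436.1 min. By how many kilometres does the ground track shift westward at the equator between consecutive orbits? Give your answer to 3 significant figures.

3150 km

T = 113.1 min = 6786.0 s.
During one orbit Earth rotates (6786.0 / 86166) × 360° = 28.35°.
At the equator that is 28.35° × (2π·6371/360) km/° = 28.35 × 111.2 = 3153 km.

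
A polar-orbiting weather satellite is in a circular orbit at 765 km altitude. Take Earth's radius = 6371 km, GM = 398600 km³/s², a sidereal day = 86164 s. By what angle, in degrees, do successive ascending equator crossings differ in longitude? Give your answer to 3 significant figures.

Semi-major axis a = 6371 + 765 = 7136 km. Period T = 2π√(a³/μ) = 2π√(7136³/398600) = 5999.2 s = 99.99 min.
During one orbit Earth rotates (5999.2 / 86164) × 360° = 25.07°.

25.1°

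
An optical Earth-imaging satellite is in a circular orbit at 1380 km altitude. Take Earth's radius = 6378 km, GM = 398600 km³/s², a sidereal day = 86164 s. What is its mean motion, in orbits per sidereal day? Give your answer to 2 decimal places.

Semi-major axis a = 6378 + 1380 = 7758 km. Period T = 2π√(a³/μ) = 2π√(7758³/398600) = 6800.4 s = 113.34 min.
Orbits per sidereal day = 86164 / 6800.4 = 12.670.

12.67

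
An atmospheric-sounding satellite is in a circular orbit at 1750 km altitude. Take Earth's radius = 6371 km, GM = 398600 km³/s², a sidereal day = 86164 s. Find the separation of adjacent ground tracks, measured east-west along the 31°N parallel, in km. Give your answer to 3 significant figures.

2900 km

Semi-major axis a = 6371 + 1750 = 8121 km. Period T = 2π√(a³/μ) = 2π√(8121³/398600) = 7283.3 s = 121.39 min.
Node shift per orbit = (7283.3/86164) × 360° = 30.43°.
Equatorial spacing = 30.43 × 111.2 km/° = 3384 km.
At 31° latitude, spacing = 3384 × cos(31°) = 2900 km.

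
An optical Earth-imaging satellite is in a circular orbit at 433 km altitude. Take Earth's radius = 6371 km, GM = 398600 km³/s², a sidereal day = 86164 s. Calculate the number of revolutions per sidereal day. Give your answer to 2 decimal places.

15.43

Semi-major axis a = 6371 + 433 = 6804 km. Period T = 2π√(a³/μ) = 2π√(6804³/398600) = 5585.4 s = 93.09 min.
Orbits per sidereal day = 86164 / 5585.4 = 15.427.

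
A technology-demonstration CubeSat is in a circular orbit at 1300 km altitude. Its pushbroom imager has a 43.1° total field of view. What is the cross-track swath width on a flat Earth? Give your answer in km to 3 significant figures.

1030 km

Half-angle = 43.1°/2 = 21.55°.
Swath width ≈ 2h·tan(θ/2) = 2 × 1300 × tan(21.55°) = 1026.8 km.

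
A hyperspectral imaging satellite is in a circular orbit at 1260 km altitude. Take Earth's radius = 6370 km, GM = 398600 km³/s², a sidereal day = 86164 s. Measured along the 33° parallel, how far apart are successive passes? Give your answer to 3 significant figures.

Semi-major axis a = 6370 + 1260 = 7630 km. Period T = 2π√(a³/μ) = 2π√(7630³/398600) = 6632.8 s = 110.55 min.
Node shift per orbit = (6632.8/86164) × 360° = 27.71°.
Equatorial spacing = 27.71 × 111.2 km/° = 3081 km.
At 33° latitude, spacing = 3081 × cos(33°) = 2584 km.

2580 km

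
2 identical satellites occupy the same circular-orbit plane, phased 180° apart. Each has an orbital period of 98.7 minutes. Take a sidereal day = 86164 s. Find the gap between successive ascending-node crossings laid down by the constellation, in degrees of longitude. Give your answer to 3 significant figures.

T = 98.7 min = 5922.0 s.
Single-satellite node shift = (5922.0/86164) × 360° = 24.74°.
With 2 satellites evenly phased, successive equator crossings are 24.74/2 = 12.371° apart.

12.4°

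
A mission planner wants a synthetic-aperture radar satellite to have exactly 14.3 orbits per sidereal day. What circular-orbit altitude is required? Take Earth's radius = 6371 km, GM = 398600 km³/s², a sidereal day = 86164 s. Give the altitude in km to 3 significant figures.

Required period T = 86164 / 14.3 = 6025.5 s.
From T = 2π√(a³/μ): a = (μ T²/4π²)^(1/3) = (398600 × 6025.5² / 4π²)^(1/3) = 7157 km.
Altitude h = a − R = 7157 − 6371 = 786 km.

786 km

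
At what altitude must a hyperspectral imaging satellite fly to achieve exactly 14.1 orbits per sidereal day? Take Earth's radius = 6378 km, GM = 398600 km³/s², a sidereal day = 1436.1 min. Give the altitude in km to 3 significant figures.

Required period T = 86166 / 14.1 = 6111.1 s.
From T = 2π√(a³/μ): a = (μ T²/4π²)^(1/3) = (398600 × 6111.1² / 4π²)^(1/3) = 7224 km.
Altitude h = a − R = 7224 − 6378 = 846 km.

846 km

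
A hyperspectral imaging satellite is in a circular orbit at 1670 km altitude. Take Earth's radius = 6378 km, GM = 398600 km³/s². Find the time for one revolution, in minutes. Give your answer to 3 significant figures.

120 min

Semi-major axis a = 6378 + 1670 = 8048 km. Period T = 2π√(a³/μ) = 2π√(8048³/398600) = 7185.3 s = 119.75 min.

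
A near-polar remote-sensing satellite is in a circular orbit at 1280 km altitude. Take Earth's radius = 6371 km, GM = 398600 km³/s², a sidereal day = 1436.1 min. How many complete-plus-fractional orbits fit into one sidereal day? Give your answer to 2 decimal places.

Semi-major axis a = 6371 + 1280 = 7651 km. Period T = 2π√(a³/μ) = 2π√(7651³/398600) = 6660.2 s = 111.00 min.
Orbits per sidereal day = 86166 / 6660.2 = 12.937.

12.94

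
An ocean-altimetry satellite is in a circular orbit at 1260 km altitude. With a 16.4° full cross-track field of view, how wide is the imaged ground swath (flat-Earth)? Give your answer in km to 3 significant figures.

363 km

Half-angle = 16.4°/2 = 8.2°.
Swath width ≈ 2h·tan(θ/2) = 2 × 1260 × tan(8.2°) = 363.1 km.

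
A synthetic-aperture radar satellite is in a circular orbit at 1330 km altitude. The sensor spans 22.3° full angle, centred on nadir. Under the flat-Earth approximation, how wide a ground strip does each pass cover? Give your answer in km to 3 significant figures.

524 km

Half-angle = 22.3°/2 = 11.15°.
Swath width ≈ 2h·tan(θ/2) = 2 × 1330 × tan(11.15°) = 524.3 km.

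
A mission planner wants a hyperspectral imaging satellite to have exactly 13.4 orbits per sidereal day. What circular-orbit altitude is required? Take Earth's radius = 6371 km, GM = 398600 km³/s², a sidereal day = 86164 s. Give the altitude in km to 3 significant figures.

Required period T = 86164 / 13.4 = 6430.1 s.
From T = 2π√(a³/μ): a = (μ T²/4π²)^(1/3) = (398600 × 6430.1² / 4π²)^(1/3) = 7474 km.
Altitude h = a − R = 7474 − 6371 = 1103 km.

1100 km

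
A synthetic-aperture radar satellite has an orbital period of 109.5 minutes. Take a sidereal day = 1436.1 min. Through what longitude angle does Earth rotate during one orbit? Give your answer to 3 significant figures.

27.4°

T = 109.5 min = 6570.0 s.
During one orbit Earth rotates (6570.0 / 86166) × 360° = 27.45°.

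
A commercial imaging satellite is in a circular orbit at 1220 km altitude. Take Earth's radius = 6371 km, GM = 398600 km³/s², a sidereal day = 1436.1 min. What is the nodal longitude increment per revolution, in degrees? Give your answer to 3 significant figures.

27.5°

Semi-major axis a = 6371 + 1220 = 7591 km. Period T = 2π√(a³/μ) = 2π√(7591³/398600) = 6582.0 s = 109.70 min.
During one orbit Earth rotates (6582.0 / 86166) × 360° = 27.50°.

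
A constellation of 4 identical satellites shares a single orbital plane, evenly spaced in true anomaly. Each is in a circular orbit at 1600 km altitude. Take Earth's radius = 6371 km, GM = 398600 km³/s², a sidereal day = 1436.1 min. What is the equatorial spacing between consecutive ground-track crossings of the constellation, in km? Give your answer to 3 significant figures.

Semi-major axis a = 6371 + 1600 = 7971 km. Period T = 2π√(a³/μ) = 2π√(7971³/398600) = 7082.4 s = 118.04 min.
Single-satellite node shift = (7082.4/86166) × 360° = 29.59°.
With 4 satellites evenly phased, successive equator crossings are 29.59/4 = 7.398° apart.
That is 7.398 × 111.2 = 823 km at the equator.

823 km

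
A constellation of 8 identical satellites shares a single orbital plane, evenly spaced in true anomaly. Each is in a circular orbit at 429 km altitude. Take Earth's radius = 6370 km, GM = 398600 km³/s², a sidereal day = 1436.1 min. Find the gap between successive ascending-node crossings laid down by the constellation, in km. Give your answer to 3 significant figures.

324 km

Semi-major axis a = 6370 + 429 = 6799 km. Period T = 2π√(a³/μ) = 2π√(6799³/398600) = 5579.3 s = 92.99 min.
Single-satellite node shift = (5579.3/86166) × 360° = 23.31°.
With 8 satellites evenly phased, successive equator crossings are 23.31/8 = 2.914° apart.
That is 2.914 × 111.2 = 324 km at the equator.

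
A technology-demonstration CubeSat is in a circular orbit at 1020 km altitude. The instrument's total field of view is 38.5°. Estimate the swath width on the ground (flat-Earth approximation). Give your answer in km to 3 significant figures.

Half-angle = 38.5°/2 = 19.25°.
Swath width ≈ 2h·tan(θ/2) = 2 × 1020 × tan(19.25°) = 712.4 km.

712 km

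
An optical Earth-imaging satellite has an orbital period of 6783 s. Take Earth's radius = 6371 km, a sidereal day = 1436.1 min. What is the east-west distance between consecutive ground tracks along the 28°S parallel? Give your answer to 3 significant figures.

Node shift per orbit = (6783.0/86166) × 360° = 28.34°.
Equatorial spacing = 28.34 × 111.2 km/° = 3151 km.
At 28° latitude, spacing = 3151 × cos(28°) = 2782 km.

2780 km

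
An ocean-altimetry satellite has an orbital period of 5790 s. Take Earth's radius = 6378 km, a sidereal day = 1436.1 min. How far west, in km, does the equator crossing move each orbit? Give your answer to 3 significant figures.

During one orbit Earth rotates (5790.0 / 86166) × 360° = 24.19°.
At the equator that is 24.19° × (2π·6378/360) km/° = 24.19 × 111.3 = 2693 km.

2690 km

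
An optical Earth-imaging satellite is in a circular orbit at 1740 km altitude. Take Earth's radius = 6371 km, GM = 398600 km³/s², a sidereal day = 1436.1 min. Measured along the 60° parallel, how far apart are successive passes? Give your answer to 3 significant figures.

1690 km

Semi-major axis a = 6371 + 1740 = 8111 km. Period T = 2π√(a³/μ) = 2π√(8111³/398600) = 7269.8 s = 121.16 min.
Node shift per orbit = (7269.8/86166) × 360° = 30.37°.
Equatorial spacing = 30.37 × 111.2 km/° = 3377 km.
At 60° latitude, spacing = 3377 × cos(60°) = 1689 km.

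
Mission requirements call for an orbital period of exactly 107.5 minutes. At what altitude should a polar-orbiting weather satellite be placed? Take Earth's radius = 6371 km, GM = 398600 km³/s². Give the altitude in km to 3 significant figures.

1120 km

T = 107.5 min = 6450.0 s.
From T = 2π√(a³/μ): a = (μ T²/4π²)^(1/3) = (398600 × 6450.0² / 4π²)^(1/3) = 7489 km.
Altitude h = a − R = 7489 − 6371 = 1118 km.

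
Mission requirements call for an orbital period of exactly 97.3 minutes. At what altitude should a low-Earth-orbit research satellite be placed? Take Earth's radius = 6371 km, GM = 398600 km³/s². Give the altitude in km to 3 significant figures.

T = 97.3 min = 5838.0 s.
From T = 2π√(a³/μ): a = (μ T²/4π²)^(1/3) = (398600 × 5838.0² / 4π²)^(1/3) = 7008 km.
Altitude h = a − R = 7008 − 6371 = 637 km.

637 km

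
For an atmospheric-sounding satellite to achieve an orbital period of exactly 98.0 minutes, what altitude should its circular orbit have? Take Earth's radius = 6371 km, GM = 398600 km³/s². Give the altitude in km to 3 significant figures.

T = 98.0 min = 5880.0 s.
From T = 2π√(a³/μ): a = (μ T²/4π²)^(1/3) = (398600 × 5880.0² / 4π²)^(1/3) = 7041 km.
Altitude h = a − R = 7041 − 6371 = 670 km.

670 km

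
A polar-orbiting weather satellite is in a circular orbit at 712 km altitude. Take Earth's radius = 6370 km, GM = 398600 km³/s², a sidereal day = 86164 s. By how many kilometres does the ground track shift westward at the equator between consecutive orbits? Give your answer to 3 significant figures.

2760 km

Semi-major axis a = 6370 + 712 = 7082 km. Period T = 2π√(a³/μ) = 2π√(7082³/398600) = 5931.2 s = 98.85 min.
During one orbit Earth rotates (5931.2 / 86164) × 360° = 24.78°.
At the equator that is 24.78° × (2π·6370/360) km/° = 24.78 × 111.2 = 2755 km.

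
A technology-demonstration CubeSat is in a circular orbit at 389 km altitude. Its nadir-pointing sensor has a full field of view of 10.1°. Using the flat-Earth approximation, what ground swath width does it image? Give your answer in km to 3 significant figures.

Half-angle = 10.1°/2 = 5.05°.
Swath width ≈ 2h·tan(θ/2) = 2 × 389 × tan(5.05°) = 68.8 km.

68.8 km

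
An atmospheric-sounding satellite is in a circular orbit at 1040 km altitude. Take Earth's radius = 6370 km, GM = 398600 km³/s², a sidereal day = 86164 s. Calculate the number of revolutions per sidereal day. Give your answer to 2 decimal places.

Semi-major axis a = 6370 + 1040 = 7410 km. Period T = 2π√(a³/μ) = 2π√(7410³/398600) = 6348.0 s = 105.80 min.
Orbits per sidereal day = 86164 / 6348.0 = 13.573.

13.57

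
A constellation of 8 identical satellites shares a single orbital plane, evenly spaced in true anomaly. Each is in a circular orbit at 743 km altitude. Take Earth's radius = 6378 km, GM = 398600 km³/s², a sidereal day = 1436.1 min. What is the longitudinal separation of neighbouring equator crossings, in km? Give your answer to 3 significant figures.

Semi-major axis a = 6378 + 743 = 7121 km. Period T = 2π√(a³/μ) = 2π√(7121³/398600) = 5980.3 s = 99.67 min.
Single-satellite node shift = (5980.3/86166) × 360° = 24.99°.
With 8 satellites evenly phased, successive equator crossings are 24.99/8 = 3.123° apart.
That is 3.123 × 111.3 = 348 km at the equator.

348 km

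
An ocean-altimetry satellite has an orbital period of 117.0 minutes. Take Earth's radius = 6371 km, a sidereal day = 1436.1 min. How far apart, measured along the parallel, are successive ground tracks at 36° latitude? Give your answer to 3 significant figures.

T = 117.0 min = 7020.0 s.
Node shift per orbit = (7020.0/86166) × 360° = 29.33°.
Equatorial spacing = 29.33 × 111.2 km/° = 3261 km.
At 36° latitude, spacing = 3261 × cos(36°) = 2638 km.

2640 km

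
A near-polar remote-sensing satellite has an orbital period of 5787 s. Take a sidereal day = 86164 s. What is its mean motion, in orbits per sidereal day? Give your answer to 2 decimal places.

14.89

Orbits per sidereal day = 86164 / 5787.0 = 14.889.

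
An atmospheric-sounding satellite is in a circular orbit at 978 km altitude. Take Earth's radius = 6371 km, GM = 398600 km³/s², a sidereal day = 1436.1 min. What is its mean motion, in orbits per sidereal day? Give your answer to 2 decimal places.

Semi-major axis a = 6371 + 978 = 7349 km. Period T = 2π√(a³/μ) = 2π√(7349³/398600) = 6269.8 s = 104.50 min.
Orbits per sidereal day = 86166 / 6269.8 = 13.743.

13.74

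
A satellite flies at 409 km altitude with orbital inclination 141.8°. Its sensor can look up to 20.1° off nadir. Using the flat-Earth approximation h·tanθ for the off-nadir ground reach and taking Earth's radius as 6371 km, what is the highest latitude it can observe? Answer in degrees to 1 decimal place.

Retrograde orbit: the ground track reaches ±(180° − i) = ±(180 − 141.8) = ±38.2°.
Sensor half-swath on the ground ≈ 409·tan(20.1°) = 150 km = 1.35° of latitude.
Maximum observable latitude ≈ 38.2 + 1.35 = 39.5°.

39.5°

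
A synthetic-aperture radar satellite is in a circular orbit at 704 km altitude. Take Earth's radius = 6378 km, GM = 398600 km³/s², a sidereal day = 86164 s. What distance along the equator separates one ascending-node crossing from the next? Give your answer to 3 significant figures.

Semi-major axis a = 6378 + 704 = 7082 km. Period T = 2π√(a³/μ) = 2π√(7082³/398600) = 5931.2 s = 98.85 min.
During one orbit Earth rotates (5931.2 / 86164) × 360° = 24.78°.
At the equator that is 24.78° × (2π·6378/360) km/° = 24.78 × 111.3 = 2759 km.

2760 km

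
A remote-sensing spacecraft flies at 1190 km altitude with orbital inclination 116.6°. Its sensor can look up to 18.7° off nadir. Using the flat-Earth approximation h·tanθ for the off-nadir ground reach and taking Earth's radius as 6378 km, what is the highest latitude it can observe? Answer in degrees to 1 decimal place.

Retrograde orbit: the ground track reaches ±(180° − i) = ±(180 − 116.6) = ±63.4°.
Sensor half-swath on the ground ≈ 1190·tan(18.7°) = 403 km = 3.62° of latitude.
Maximum observable latitude ≈ 63.4 + 3.62 = 67.0°.

67.0°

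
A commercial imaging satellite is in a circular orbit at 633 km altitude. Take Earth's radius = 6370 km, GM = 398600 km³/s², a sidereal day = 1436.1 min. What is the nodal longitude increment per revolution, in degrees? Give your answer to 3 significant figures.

Semi-major axis a = 6370 + 633 = 7003 km. Period T = 2π√(a³/μ) = 2π√(7003³/398600) = 5832.3 s = 97.20 min.
During one orbit Earth rotates (5832.3 / 86166) × 360° = 24.37°.

24.4°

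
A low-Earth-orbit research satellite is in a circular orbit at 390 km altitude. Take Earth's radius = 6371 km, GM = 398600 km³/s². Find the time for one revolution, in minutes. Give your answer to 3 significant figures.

Semi-major axis a = 6371 + 390 = 6761 km. Period T = 2π√(a³/μ) = 2π√(6761³/398600) = 5532.6 s = 92.21 min.

92.2 min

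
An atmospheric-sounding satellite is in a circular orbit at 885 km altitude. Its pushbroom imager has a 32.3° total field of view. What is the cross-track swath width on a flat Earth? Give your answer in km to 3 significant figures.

513 km

Half-angle = 32.3°/2 = 16.15°.
Swath width ≈ 2h·tan(θ/2) = 2 × 885 × tan(16.15°) = 512.6 km.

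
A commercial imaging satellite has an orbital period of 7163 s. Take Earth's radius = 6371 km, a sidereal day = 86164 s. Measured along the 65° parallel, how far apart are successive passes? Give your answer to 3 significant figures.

Node shift per orbit = (7163.0/86164) × 360° = 29.93°.
Equatorial spacing = 29.93 × 111.2 km/° = 3328 km.
At 65° latitude, spacing = 3328 × cos(65°) = 1406 km.

1410 km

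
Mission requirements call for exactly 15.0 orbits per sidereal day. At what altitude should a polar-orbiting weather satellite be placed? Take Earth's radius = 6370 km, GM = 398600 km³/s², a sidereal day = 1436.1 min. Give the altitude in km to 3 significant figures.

Required period T = 86166 / 15.0 = 5744.4 s.
From T = 2π√(a³/μ): a = (μ T²/4π²)^(1/3) = (398600 × 5744.4² / 4π²)^(1/3) = 6932 km.
Altitude h = a − R = 6932 − 6370 = 562 km.

562 km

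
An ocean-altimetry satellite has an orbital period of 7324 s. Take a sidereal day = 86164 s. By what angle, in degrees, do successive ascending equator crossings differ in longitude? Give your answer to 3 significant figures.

During one orbit Earth rotates (7324.0 / 86164) × 360° = 30.60°.

30.6°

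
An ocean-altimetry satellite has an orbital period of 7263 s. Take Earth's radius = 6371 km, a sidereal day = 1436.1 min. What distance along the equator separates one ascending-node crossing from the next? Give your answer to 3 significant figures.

3370 km

During one orbit Earth rotates (7263.0 / 86166) × 360° = 30.34°.
At the equator that is 30.34° × (2π·6371/360) km/° = 30.34 × 111.2 = 3374 km.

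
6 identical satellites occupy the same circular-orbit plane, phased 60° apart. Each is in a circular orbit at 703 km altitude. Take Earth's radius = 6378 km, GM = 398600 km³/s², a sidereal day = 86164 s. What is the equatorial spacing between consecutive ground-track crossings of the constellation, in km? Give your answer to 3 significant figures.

460 km

Semi-major axis a = 6378 + 703 = 7081 km. Period T = 2π√(a³/μ) = 2π√(7081³/398600) = 5930.0 s = 98.83 min.
Single-satellite node shift = (5930.0/86164) × 360° = 24.78°.
With 6 satellites evenly phased, successive equator crossings are 24.78/6 = 4.129° apart.
That is 4.129 × 111.3 = 460 km at the equator.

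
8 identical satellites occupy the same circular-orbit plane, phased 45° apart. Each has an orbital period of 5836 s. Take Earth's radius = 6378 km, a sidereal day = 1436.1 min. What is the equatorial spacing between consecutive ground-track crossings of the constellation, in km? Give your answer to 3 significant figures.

339 km

Single-satellite node shift = (5836.0/86166) × 360° = 24.38°.
With 8 satellites evenly phased, successive equator crossings are 24.38/8 = 3.048° apart.
That is 3.048 × 111.3 = 339 km at the equator.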